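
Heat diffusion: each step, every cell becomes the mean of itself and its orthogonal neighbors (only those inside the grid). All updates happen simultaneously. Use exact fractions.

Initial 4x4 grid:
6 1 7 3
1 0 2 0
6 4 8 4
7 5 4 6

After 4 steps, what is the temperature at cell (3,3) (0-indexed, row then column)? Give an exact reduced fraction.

Step 1: cell (3,3) = 14/3
Step 2: cell (3,3) = 179/36
Step 3: cell (3,3) = 4997/1080
Step 4: cell (3,3) = 148847/32400
Full grid after step 4:
  103673/32400 665131/216000 695459/216000 103177/32400
  748771/216000 318467/90000 308203/90000 769619/216000
  307337/72000 41413/10000 379733/90000 876619/216000
  50741/10800 345557/72000 1000759/216000 148847/32400

Answer: 148847/32400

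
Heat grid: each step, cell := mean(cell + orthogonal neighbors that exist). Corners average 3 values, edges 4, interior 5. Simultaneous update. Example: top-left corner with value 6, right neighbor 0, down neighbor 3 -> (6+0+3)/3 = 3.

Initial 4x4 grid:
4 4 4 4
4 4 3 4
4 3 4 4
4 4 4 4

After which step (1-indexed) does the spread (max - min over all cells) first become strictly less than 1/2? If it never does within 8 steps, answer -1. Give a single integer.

Step 1: max=4, min=18/5, spread=2/5
  -> spread < 1/2 first at step 1
Step 2: max=4, min=37/10, spread=3/10
Step 3: max=467/120, min=3783/1000, spread=163/1500
Step 4: max=14009/3600, min=114157/30000, spread=3877/45000
Step 5: max=416939/108000, min=1148773/300000, spread=42259/1350000
Step 6: max=500141/129600, min=20699021/5400000, spread=210281/8100000
Step 7: max=374221787/97200000, min=298608671/77760000, spread=3843793/388800000
Step 8: max=11223734549/2916000000, min=93329735377/24300000000, spread=302078797/36450000000

Answer: 1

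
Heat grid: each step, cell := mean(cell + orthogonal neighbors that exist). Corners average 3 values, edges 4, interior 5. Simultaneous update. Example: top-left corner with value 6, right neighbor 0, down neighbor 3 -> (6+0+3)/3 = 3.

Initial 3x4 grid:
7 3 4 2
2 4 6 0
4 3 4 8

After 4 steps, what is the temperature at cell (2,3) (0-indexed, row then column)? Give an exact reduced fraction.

Step 1: cell (2,3) = 4
Step 2: cell (2,3) = 53/12
Step 3: cell (2,3) = 359/90
Step 4: cell (2,3) = 10703/2700
Full grid after step 4:
  56501/14400 30937/8000 88511/24000 2887/800
  1118737/288000 466073/120000 231499/60000 67207/18000
  166553/43200 35351/9000 71227/18000 10703/2700

Answer: 10703/2700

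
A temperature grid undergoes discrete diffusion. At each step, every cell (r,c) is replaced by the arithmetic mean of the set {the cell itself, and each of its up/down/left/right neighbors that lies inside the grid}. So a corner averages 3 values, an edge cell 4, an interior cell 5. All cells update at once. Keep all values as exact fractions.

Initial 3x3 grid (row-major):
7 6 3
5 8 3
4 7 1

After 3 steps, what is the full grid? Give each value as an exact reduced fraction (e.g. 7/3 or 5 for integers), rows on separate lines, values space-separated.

Answer: 517/90 6403/1200 1147/240
5071/900 10319/2000 66011/14400
728/135 5953/1200 9643/2160

Derivation:
After step 1:
  6 6 4
  6 29/5 15/4
  16/3 5 11/3
After step 2:
  6 109/20 55/12
  347/60 531/100 1033/240
  49/9 99/20 149/36
After step 3:
  517/90 6403/1200 1147/240
  5071/900 10319/2000 66011/14400
  728/135 5953/1200 9643/2160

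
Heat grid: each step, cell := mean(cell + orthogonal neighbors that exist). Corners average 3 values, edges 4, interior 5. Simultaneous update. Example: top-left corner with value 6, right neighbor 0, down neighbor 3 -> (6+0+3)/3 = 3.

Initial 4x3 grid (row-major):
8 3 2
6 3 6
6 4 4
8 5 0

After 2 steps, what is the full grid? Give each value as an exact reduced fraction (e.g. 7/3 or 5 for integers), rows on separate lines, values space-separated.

After step 1:
  17/3 4 11/3
  23/4 22/5 15/4
  6 22/5 7/2
  19/3 17/4 3
After step 2:
  185/36 133/30 137/36
  1309/240 223/50 919/240
  1349/240 451/100 293/80
  199/36 1079/240 43/12

Answer: 185/36 133/30 137/36
1309/240 223/50 919/240
1349/240 451/100 293/80
199/36 1079/240 43/12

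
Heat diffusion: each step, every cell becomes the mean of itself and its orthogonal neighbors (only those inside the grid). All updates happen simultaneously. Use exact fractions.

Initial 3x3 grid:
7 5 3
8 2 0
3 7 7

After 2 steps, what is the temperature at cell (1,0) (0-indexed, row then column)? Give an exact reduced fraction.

Answer: 331/60

Derivation:
Step 1: cell (1,0) = 5
Step 2: cell (1,0) = 331/60
Full grid after step 2:
  191/36 1079/240 119/36
  331/60 107/25 221/60
  21/4 1189/240 149/36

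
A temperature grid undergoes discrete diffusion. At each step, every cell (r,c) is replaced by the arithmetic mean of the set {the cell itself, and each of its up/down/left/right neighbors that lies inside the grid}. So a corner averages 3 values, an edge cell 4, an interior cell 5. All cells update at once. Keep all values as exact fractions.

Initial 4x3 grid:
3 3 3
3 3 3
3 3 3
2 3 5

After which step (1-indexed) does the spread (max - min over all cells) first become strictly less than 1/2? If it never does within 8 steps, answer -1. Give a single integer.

Step 1: max=11/3, min=8/3, spread=1
Step 2: max=125/36, min=137/48, spread=89/144
Step 3: max=1427/432, min=4241/1440, spread=1547/4320
  -> spread < 1/2 first at step 3
Step 4: max=83827/25920, min=857/288, spread=6697/25920
Step 5: max=4946249/1555200, min=43033/14400, spread=59737/311040
Step 6: max=293976211/93312000, min=3887123/1296000, spread=2820671/18662400
Step 7: max=17512209089/5598720000, min=117110581/38880000, spread=25931417/223948800
Step 8: max=1045774982851/335923200000, min=391661003/129600000, spread=1223586523/13436928000

Answer: 3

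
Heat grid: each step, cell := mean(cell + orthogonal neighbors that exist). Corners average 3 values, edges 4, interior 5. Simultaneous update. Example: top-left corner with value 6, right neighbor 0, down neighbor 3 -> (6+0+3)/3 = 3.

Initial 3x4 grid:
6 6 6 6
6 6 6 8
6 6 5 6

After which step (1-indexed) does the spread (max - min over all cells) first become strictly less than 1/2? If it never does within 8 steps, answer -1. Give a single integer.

Step 1: max=20/3, min=23/4, spread=11/12
Step 2: max=257/40, min=47/8, spread=11/20
Step 3: max=6851/1080, min=427/72, spread=223/540
  -> spread < 1/2 first at step 3
Step 4: max=405907/64800, min=64277/10800, spread=4049/12960
Step 5: max=24217193/3888000, min=1933619/324000, spread=202753/777600
Step 6: max=1445272207/233280000, min=29106559/4860000, spread=385259/1866240
Step 7: max=86423012813/13996800000, min=1750976981/291600000, spread=95044709/559872000
Step 8: max=5170514610967/839808000000, min=105319966429/17496000000, spread=921249779/6718464000

Answer: 3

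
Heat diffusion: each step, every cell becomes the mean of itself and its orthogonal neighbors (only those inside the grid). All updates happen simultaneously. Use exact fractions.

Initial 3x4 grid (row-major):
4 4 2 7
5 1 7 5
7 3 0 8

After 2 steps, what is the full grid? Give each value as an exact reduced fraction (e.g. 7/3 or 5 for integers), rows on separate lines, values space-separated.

After step 1:
  13/3 11/4 5 14/3
  17/4 4 3 27/4
  5 11/4 9/2 13/3
After step 2:
  34/9 193/48 185/48 197/36
  211/48 67/20 93/20 75/16
  4 65/16 175/48 187/36

Answer: 34/9 193/48 185/48 197/36
211/48 67/20 93/20 75/16
4 65/16 175/48 187/36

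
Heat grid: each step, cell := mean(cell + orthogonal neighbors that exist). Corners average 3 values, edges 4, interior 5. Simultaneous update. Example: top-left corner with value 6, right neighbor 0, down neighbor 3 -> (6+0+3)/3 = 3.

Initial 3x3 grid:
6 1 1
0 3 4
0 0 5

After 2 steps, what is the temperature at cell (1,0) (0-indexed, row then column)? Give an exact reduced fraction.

Answer: 371/240

Derivation:
Step 1: cell (1,0) = 9/4
Step 2: cell (1,0) = 371/240
Full grid after step 2:
  22/9 521/240 8/3
  371/240 237/100 197/80
  17/12 33/20 11/4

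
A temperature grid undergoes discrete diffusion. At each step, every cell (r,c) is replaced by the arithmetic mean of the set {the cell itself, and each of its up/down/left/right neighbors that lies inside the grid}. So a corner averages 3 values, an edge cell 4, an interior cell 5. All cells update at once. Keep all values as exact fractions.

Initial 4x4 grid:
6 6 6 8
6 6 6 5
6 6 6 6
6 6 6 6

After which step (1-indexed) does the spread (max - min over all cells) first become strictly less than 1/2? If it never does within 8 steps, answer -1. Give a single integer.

Step 1: max=13/2, min=23/4, spread=3/4
Step 2: max=229/36, min=591/100, spread=203/450
  -> spread < 1/2 first at step 2
Step 3: max=22279/3600, min=1787/300, spread=167/720
Step 4: max=199789/32400, min=32209/5400, spread=1307/6480
Step 5: max=5948887/972000, min=1614419/270000, spread=684893/4860000
Step 6: max=178032223/29160000, min=1293817/216000, spread=210433/1822500
Step 7: max=5324863219/874800000, min=101176/16875, spread=79899379/874800000
Step 8: max=159487462939/26244000000, min=29158476331/4860000000, spread=5079226879/65610000000

Answer: 2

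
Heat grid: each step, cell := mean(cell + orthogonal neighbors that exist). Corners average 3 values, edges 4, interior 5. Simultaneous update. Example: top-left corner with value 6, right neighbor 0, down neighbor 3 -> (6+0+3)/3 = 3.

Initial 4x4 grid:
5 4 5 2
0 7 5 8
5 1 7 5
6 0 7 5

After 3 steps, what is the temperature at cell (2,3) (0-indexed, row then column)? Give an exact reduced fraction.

Answer: 39559/7200

Derivation:
Step 1: cell (2,3) = 25/4
Step 2: cell (2,3) = 263/48
Step 3: cell (2,3) = 39559/7200
Full grid after step 3:
  1379/360 10741/2400 11101/2400 1859/360
  9581/2400 821/200 1021/200 12341/2400
  25759/7200 12857/3000 14417/3000 39559/7200
  799/216 28579/7200 35179/7200 1135/216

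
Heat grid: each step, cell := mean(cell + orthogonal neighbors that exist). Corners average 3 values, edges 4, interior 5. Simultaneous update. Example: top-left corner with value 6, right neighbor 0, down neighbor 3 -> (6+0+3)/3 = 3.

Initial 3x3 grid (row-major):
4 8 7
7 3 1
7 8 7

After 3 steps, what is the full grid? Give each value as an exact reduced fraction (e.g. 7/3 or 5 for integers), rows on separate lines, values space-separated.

Answer: 12539/2160 39289/7200 2861/540
84353/14400 16993/3000 37789/7200
6637/1080 83153/14400 11939/2160

Derivation:
After step 1:
  19/3 11/2 16/3
  21/4 27/5 9/2
  22/3 25/4 16/3
After step 2:
  205/36 677/120 46/9
  1459/240 269/50 617/120
  113/18 1459/240 193/36
After step 3:
  12539/2160 39289/7200 2861/540
  84353/14400 16993/3000 37789/7200
  6637/1080 83153/14400 11939/2160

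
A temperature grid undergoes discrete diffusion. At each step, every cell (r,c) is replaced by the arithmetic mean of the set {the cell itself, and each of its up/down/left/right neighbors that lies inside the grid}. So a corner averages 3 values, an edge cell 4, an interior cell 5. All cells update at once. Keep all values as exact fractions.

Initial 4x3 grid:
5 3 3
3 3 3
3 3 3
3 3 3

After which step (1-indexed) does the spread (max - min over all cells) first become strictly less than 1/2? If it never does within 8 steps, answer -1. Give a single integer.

Step 1: max=11/3, min=3, spread=2/3
Step 2: max=32/9, min=3, spread=5/9
Step 3: max=365/108, min=3, spread=41/108
  -> spread < 1/2 first at step 3
Step 4: max=43097/12960, min=3, spread=4217/12960
Step 5: max=2541949/777600, min=10879/3600, spread=38417/155520
Step 6: max=151168211/46656000, min=218597/72000, spread=1903471/9331200
Step 7: max=8999069089/2799360000, min=6595759/2160000, spread=18038617/111974400
Step 8: max=537152982851/167961600000, min=596126759/194400000, spread=883978523/6718464000

Answer: 3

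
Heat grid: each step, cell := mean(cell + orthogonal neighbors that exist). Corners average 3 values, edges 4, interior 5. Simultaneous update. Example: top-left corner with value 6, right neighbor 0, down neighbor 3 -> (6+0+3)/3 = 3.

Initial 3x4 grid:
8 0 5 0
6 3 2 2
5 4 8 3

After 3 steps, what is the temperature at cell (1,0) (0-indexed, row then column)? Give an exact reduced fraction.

Step 1: cell (1,0) = 11/2
Step 2: cell (1,0) = 109/24
Step 3: cell (1,0) = 6743/1440
Full grid after step 3:
  1817/432 5543/1440 4057/1440 581/216
  6743/1440 467/120 853/240 8239/2880
  673/144 727/160 5437/1440 197/54

Answer: 6743/1440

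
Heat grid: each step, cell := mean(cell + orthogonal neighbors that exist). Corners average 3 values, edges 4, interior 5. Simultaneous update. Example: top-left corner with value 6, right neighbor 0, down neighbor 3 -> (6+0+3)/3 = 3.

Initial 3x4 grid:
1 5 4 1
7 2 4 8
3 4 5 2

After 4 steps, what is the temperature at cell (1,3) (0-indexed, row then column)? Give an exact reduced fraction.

Step 1: cell (1,3) = 15/4
Step 2: cell (1,3) = 1061/240
Step 3: cell (1,3) = 11843/2880
Step 4: cell (1,3) = 711673/172800
Full grid after step 4:
  98327/25920 83219/21600 84851/21600 104033/25920
  224929/57600 18737/4800 57937/14400 711673/172800
  101857/25920 173363/43200 59009/14400 35981/8640

Answer: 711673/172800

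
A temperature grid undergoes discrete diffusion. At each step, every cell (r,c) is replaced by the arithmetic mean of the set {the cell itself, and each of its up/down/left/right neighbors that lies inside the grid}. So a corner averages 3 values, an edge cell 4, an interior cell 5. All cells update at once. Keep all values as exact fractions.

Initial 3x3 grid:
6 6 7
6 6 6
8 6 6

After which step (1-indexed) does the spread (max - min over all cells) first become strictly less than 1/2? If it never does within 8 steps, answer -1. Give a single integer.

Step 1: max=20/3, min=6, spread=2/3
Step 2: max=59/9, min=295/48, spread=59/144
  -> spread < 1/2 first at step 2
Step 3: max=689/108, min=1337/216, spread=41/216
Step 4: max=41209/6480, min=1075567/172800, spread=70019/518400
Step 5: max=2456693/388800, min=4840361/777600, spread=2921/31104
Step 6: max=147172621/23328000, min=291268867/46656000, spread=24611/373248
Step 7: max=8811372737/1399680000, min=17493164849/2799360000, spread=207329/4478976
Step 8: max=528200611489/83980800000, min=1050942988603/167961600000, spread=1746635/53747712

Answer: 2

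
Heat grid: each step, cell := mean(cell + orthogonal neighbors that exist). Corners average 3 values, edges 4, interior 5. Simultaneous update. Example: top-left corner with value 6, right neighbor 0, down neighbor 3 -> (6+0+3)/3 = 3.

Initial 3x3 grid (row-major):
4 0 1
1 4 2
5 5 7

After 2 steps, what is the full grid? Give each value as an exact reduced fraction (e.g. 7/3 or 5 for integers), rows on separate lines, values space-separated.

After step 1:
  5/3 9/4 1
  7/2 12/5 7/2
  11/3 21/4 14/3
After step 2:
  89/36 439/240 9/4
  337/120 169/50 347/120
  149/36 959/240 161/36

Answer: 89/36 439/240 9/4
337/120 169/50 347/120
149/36 959/240 161/36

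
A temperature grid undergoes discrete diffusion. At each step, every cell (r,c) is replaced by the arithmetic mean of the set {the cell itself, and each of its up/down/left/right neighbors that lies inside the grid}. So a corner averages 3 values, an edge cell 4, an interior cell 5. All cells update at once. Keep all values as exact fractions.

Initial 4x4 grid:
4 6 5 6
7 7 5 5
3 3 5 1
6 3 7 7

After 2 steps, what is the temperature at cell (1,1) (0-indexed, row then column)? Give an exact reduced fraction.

Answer: 519/100

Derivation:
Step 1: cell (1,1) = 28/5
Step 2: cell (1,1) = 519/100
Full grid after step 2:
  197/36 167/30 163/30 181/36
  319/60 519/100 499/100 1169/240
  91/20 47/10 119/25 359/80
  9/2 369/80 389/80 5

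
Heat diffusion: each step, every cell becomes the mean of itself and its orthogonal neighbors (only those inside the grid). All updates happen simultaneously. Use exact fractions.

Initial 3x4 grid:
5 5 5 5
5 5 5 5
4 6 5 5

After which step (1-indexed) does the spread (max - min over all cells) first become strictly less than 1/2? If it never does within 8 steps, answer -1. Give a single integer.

Step 1: max=21/4, min=19/4, spread=1/2
Step 2: max=409/80, min=59/12, spread=47/240
  -> spread < 1/2 first at step 2
Step 3: max=12209/2400, min=23773/4800, spread=43/320
Step 4: max=109289/21600, min=214943/43200, spread=727/8640
Step 5: max=10904531/2160000, min=86283493/17280000, spread=63517/1152000
Step 6: max=98072711/19440000, min=777143963/155520000, spread=297509/6220800
Step 7: max=2938460087/583200000, min=46696915417/9331200000, spread=12737839/373248000
Step 8: max=88114884179/17496000000, min=2803229018603/559872000000, spread=131578201/4478976000

Answer: 2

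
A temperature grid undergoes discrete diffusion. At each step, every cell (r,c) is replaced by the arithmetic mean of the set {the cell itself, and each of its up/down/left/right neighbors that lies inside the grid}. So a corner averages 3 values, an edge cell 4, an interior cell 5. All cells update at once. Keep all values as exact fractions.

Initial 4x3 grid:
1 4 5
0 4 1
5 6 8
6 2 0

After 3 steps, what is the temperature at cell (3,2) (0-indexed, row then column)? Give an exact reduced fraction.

Answer: 1687/432

Derivation:
Step 1: cell (3,2) = 10/3
Step 2: cell (3,2) = 127/36
Step 3: cell (3,2) = 1687/432
Full grid after step 3:
  1193/432 1549/480 1483/432
  4727/1440 679/200 5497/1440
  5329/1440 2377/600 5479/1440
  1741/432 5579/1440 1687/432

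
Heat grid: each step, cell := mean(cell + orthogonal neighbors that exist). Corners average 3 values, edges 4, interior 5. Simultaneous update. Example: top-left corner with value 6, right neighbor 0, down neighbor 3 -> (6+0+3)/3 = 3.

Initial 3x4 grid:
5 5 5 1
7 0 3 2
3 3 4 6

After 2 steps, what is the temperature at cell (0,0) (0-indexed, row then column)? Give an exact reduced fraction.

Answer: 79/18

Derivation:
Step 1: cell (0,0) = 17/3
Step 2: cell (0,0) = 79/18
Full grid after step 2:
  79/18 991/240 763/240 55/18
  347/80 82/25 169/50 187/60
  127/36 433/120 133/40 11/3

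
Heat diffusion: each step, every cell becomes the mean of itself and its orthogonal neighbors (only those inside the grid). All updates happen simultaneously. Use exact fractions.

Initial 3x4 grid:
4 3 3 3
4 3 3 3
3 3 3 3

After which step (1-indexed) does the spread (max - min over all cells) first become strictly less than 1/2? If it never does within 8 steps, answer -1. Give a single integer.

Answer: 2

Derivation:
Step 1: max=11/3, min=3, spread=2/3
Step 2: max=125/36, min=3, spread=17/36
  -> spread < 1/2 first at step 2
Step 3: max=7327/2160, min=3, spread=847/2160
Step 4: max=107831/32400, min=679/225, spread=2011/6480
Step 5: max=12794783/3888000, min=327713/108000, spread=199423/777600
Step 6: max=760744867/233280000, min=6595249/2160000, spread=1938319/9331200
Step 7: max=45352077053/13996800000, min=596644199/194400000, spread=95747789/559872000
Step 8: max=2706993255127/839808000000, min=35965143941/11664000000, spread=940023131/6718464000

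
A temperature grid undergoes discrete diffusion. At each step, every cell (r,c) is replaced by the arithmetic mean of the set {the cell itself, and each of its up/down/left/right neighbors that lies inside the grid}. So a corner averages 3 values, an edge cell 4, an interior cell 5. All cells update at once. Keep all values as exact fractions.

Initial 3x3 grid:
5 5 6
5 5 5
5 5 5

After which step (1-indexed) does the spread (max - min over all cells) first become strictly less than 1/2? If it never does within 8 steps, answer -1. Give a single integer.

Step 1: max=16/3, min=5, spread=1/3
  -> spread < 1/2 first at step 1
Step 2: max=95/18, min=5, spread=5/18
Step 3: max=1121/216, min=5, spread=41/216
Step 4: max=66931/12960, min=1811/360, spread=347/2592
Step 5: max=3994937/777600, min=18157/3600, spread=2921/31104
Step 6: max=239108539/46656000, min=2185483/432000, spread=24611/373248
Step 7: max=14315522033/2799360000, min=49256741/9720000, spread=207329/4478976
Step 8: max=857837952451/167961600000, min=2630801599/518400000, spread=1746635/53747712

Answer: 1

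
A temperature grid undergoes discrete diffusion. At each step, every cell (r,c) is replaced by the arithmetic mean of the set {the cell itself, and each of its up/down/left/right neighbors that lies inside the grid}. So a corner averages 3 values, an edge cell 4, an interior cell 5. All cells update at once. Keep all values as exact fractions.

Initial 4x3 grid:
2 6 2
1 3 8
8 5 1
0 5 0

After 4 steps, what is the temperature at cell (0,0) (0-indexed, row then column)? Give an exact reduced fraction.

Step 1: cell (0,0) = 3
Step 2: cell (0,0) = 13/4
Step 3: cell (0,0) = 2627/720
Step 4: cell (0,0) = 6401/1728
Full grid after step 4:
  6401/1728 133403/34560 20323/5184
  5363/1440 271493/72000 16579/4320
  78533/21600 129409/36000 25361/7200
  45463/12960 293297/86400 14221/4320

Answer: 6401/1728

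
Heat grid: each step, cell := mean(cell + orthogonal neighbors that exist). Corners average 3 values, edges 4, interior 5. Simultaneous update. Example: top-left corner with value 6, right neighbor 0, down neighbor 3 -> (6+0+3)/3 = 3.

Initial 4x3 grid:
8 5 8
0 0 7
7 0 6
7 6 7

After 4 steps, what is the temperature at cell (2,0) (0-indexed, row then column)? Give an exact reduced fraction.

Answer: 967909/216000

Derivation:
Step 1: cell (2,0) = 7/2
Step 2: cell (2,0) = 1063/240
Step 3: cell (2,0) = 30457/7200
Step 4: cell (2,0) = 967909/216000
Full grid after step 4:
  563569/129600 1310797/288000 636569/129600
  904469/216000 542003/120000 1027969/216000
  967909/216000 45669/10000 1063409/216000
  306307/64800 119291/24000 326807/64800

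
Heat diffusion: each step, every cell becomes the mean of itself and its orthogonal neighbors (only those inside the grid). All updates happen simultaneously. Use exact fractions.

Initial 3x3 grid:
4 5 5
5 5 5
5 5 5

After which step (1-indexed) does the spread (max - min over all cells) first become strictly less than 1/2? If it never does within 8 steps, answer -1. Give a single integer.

Step 1: max=5, min=14/3, spread=1/3
  -> spread < 1/2 first at step 1
Step 2: max=5, min=85/18, spread=5/18
Step 3: max=5, min=1039/216, spread=41/216
Step 4: max=1789/360, min=62669/12960, spread=347/2592
Step 5: max=17843/3600, min=3781063/777600, spread=2921/31104
Step 6: max=2134517/432000, min=227451461/46656000, spread=24611/373248
Step 7: max=47943259/9720000, min=13678077967/2799360000, spread=207329/4478976
Step 8: max=2553198401/518400000, min=821778047549/167961600000, spread=1746635/53747712

Answer: 1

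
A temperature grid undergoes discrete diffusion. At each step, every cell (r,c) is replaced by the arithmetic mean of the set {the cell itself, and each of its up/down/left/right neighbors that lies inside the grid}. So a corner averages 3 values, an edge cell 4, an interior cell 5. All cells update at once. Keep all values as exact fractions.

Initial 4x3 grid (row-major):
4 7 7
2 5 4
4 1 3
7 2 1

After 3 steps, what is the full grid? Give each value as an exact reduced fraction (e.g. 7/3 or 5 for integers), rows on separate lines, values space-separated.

Answer: 2417/540 69451/14400 3521/720
29363/7200 3043/750 1691/400
25343/7200 5081/1500 1889/600
367/108 42991/14400 401/144

Derivation:
After step 1:
  13/3 23/4 6
  15/4 19/5 19/4
  7/2 3 9/4
  13/3 11/4 2
After step 2:
  83/18 1193/240 11/2
  923/240 421/100 21/5
  175/48 153/50 3
  127/36 145/48 7/3
After step 3:
  2417/540 69451/14400 3521/720
  29363/7200 3043/750 1691/400
  25343/7200 5081/1500 1889/600
  367/108 42991/14400 401/144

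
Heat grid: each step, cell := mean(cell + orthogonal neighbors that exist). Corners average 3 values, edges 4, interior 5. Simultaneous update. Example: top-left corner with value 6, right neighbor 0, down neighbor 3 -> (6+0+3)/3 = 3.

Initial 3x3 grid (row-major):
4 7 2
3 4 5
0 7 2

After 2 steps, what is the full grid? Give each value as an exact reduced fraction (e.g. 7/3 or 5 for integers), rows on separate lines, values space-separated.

After step 1:
  14/3 17/4 14/3
  11/4 26/5 13/4
  10/3 13/4 14/3
After step 2:
  35/9 1127/240 73/18
  319/80 187/50 1067/240
  28/9 329/80 67/18

Answer: 35/9 1127/240 73/18
319/80 187/50 1067/240
28/9 329/80 67/18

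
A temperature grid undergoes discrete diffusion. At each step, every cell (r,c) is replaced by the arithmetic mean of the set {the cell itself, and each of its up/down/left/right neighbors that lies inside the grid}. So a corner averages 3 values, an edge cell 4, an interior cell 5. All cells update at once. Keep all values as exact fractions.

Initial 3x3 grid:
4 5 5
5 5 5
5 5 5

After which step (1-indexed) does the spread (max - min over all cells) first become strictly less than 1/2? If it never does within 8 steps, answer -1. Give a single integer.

Step 1: max=5, min=14/3, spread=1/3
  -> spread < 1/2 first at step 1
Step 2: max=5, min=85/18, spread=5/18
Step 3: max=5, min=1039/216, spread=41/216
Step 4: max=1789/360, min=62669/12960, spread=347/2592
Step 5: max=17843/3600, min=3781063/777600, spread=2921/31104
Step 6: max=2134517/432000, min=227451461/46656000, spread=24611/373248
Step 7: max=47943259/9720000, min=13678077967/2799360000, spread=207329/4478976
Step 8: max=2553198401/518400000, min=821778047549/167961600000, spread=1746635/53747712

Answer: 1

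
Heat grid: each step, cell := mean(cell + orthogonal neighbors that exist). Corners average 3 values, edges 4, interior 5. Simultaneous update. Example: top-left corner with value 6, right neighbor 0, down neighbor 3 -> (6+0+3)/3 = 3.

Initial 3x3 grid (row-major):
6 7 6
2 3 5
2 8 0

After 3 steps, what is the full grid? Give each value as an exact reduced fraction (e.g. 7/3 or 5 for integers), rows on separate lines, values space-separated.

After step 1:
  5 11/2 6
  13/4 5 7/2
  4 13/4 13/3
After step 2:
  55/12 43/8 5
  69/16 41/10 113/24
  7/2 199/48 133/36
After step 3:
  685/144 2287/480 181/36
  3959/960 2717/600 6301/1440
  287/72 11117/2880 1807/432

Answer: 685/144 2287/480 181/36
3959/960 2717/600 6301/1440
287/72 11117/2880 1807/432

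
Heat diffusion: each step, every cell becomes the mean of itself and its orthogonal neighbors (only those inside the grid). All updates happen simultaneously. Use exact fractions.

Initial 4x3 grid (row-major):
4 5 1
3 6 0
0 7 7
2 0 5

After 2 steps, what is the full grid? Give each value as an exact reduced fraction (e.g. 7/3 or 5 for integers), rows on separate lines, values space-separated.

After step 1:
  4 4 2
  13/4 21/5 7/2
  3 4 19/4
  2/3 7/2 4
After step 2:
  15/4 71/20 19/6
  289/80 379/100 289/80
  131/48 389/100 65/16
  43/18 73/24 49/12

Answer: 15/4 71/20 19/6
289/80 379/100 289/80
131/48 389/100 65/16
43/18 73/24 49/12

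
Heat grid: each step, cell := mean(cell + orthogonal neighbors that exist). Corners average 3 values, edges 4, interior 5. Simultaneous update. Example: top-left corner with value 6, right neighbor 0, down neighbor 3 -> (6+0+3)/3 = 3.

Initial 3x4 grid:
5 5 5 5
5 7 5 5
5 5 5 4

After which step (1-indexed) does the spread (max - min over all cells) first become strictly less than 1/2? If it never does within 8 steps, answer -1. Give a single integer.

Step 1: max=11/2, min=14/3, spread=5/6
Step 2: max=273/50, min=85/18, spread=166/225
Step 3: max=12811/2400, min=70751/14400, spread=1223/2880
  -> spread < 1/2 first at step 3
Step 4: max=114551/21600, min=640991/129600, spread=9263/25920
Step 5: max=45590371/8640000, min=38971999/7776000, spread=20593349/77760000
Step 6: max=408931961/77760000, min=2348046041/466560000, spread=4221829/18662400
Step 7: max=162925517851/31104000000, min=141674838019/27993600000, spread=49581280469/279936000000
Step 8: max=1462748810141/279936000000, min=8525807323721/1679616000000, spread=2005484297/13436928000

Answer: 3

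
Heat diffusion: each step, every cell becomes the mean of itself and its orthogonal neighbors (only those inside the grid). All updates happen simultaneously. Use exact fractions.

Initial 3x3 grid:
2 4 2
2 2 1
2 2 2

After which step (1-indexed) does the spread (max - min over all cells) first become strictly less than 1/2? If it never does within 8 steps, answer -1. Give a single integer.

Step 1: max=8/3, min=5/3, spread=1
Step 2: max=97/40, min=65/36, spread=223/360
Step 3: max=2531/1080, min=4147/2160, spread=61/144
  -> spread < 1/2 first at step 3
Step 4: max=146707/64800, min=255089/129600, spread=511/1728
Step 5: max=8660279/3888000, min=15704683/7776000, spread=4309/20736
Step 6: max=511594063/233280000, min=955135001/466560000, spread=36295/248832
Step 7: max=30413955611/13996800000, min=57961289347/27993600000, spread=305773/2985984
Step 8: max=1811397952267/839808000000, min=3502048201409/1679616000000, spread=2575951/35831808

Answer: 3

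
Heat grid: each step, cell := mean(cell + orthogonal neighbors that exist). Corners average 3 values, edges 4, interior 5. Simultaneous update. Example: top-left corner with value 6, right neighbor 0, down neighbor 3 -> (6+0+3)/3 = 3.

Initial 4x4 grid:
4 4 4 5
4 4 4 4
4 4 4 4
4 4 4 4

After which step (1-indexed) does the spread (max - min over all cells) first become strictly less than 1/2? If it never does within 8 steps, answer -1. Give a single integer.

Answer: 1

Derivation:
Step 1: max=13/3, min=4, spread=1/3
  -> spread < 1/2 first at step 1
Step 2: max=77/18, min=4, spread=5/18
Step 3: max=905/216, min=4, spread=41/216
Step 4: max=26963/6480, min=4, spread=1043/6480
Step 5: max=803153/194400, min=4, spread=25553/194400
Step 6: max=23999459/5832000, min=72079/18000, spread=645863/5832000
Step 7: max=717481691/174960000, min=480971/120000, spread=16225973/174960000
Step 8: max=21472677983/5248800000, min=216701/54000, spread=409340783/5248800000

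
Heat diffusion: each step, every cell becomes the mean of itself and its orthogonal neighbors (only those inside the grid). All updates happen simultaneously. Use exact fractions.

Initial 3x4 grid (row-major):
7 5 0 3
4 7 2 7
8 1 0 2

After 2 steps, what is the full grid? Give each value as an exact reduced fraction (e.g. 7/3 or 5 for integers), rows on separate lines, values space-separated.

After step 1:
  16/3 19/4 5/2 10/3
  13/2 19/5 16/5 7/2
  13/3 4 5/4 3
After step 2:
  199/36 983/240 827/240 28/9
  599/120 89/20 57/20 391/120
  89/18 803/240 229/80 31/12

Answer: 199/36 983/240 827/240 28/9
599/120 89/20 57/20 391/120
89/18 803/240 229/80 31/12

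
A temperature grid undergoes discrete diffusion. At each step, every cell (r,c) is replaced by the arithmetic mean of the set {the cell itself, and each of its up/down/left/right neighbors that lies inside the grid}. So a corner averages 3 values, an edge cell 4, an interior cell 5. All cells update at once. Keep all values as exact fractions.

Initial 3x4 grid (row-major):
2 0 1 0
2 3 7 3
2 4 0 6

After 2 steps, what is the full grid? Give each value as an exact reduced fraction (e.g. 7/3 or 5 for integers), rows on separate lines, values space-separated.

Answer: 61/36 241/120 229/120 22/9
189/80 12/5 13/4 167/60
43/18 371/120 123/40 15/4

Derivation:
After step 1:
  4/3 3/2 2 4/3
  9/4 16/5 14/5 4
  8/3 9/4 17/4 3
After step 2:
  61/36 241/120 229/120 22/9
  189/80 12/5 13/4 167/60
  43/18 371/120 123/40 15/4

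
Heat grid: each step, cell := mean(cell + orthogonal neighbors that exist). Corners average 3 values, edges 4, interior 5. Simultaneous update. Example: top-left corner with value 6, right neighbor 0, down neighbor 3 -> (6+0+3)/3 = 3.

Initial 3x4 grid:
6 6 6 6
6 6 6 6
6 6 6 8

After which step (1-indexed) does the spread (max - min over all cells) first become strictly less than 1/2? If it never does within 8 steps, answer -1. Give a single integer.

Answer: 3

Derivation:
Step 1: max=20/3, min=6, spread=2/3
Step 2: max=59/9, min=6, spread=5/9
Step 3: max=689/108, min=6, spread=41/108
  -> spread < 1/2 first at step 3
Step 4: max=81977/12960, min=6, spread=4217/12960
Step 5: max=4874749/777600, min=21679/3600, spread=38417/155520
Step 6: max=291136211/46656000, min=434597/72000, spread=1903471/9331200
Step 7: max=17397149089/2799360000, min=13075759/2160000, spread=18038617/111974400
Step 8: max=1041037782851/167961600000, min=1179326759/194400000, spread=883978523/6718464000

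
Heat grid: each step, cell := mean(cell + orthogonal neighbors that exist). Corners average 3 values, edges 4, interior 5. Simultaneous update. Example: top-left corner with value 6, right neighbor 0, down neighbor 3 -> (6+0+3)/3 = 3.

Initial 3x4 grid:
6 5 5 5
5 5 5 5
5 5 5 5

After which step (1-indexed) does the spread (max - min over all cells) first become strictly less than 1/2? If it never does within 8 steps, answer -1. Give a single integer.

Step 1: max=16/3, min=5, spread=1/3
  -> spread < 1/2 first at step 1
Step 2: max=95/18, min=5, spread=5/18
Step 3: max=1121/216, min=5, spread=41/216
Step 4: max=133817/25920, min=5, spread=4217/25920
Step 5: max=7985149/1555200, min=36079/7200, spread=38417/311040
Step 6: max=477760211/93312000, min=722597/144000, spread=1903471/18662400
Step 7: max=28594589089/5598720000, min=21715759/4320000, spread=18038617/223948800
Step 8: max=1712884182851/335923200000, min=1956926759/388800000, spread=883978523/13436928000

Answer: 1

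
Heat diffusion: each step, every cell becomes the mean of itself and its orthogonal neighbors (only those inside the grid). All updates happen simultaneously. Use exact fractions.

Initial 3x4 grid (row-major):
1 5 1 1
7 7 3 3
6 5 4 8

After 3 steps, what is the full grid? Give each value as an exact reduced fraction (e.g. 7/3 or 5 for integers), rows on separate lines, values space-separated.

Answer: 9749/2160 2837/720 2419/720 6451/2160
2857/576 1121/240 4751/1200 10639/2880
3913/720 1229/240 1133/240 343/80

Derivation:
After step 1:
  13/3 7/2 5/2 5/3
  21/4 27/5 18/5 15/4
  6 11/2 5 5
After step 2:
  157/36 59/15 169/60 95/36
  1259/240 93/20 81/20 841/240
  67/12 219/40 191/40 55/12
After step 3:
  9749/2160 2837/720 2419/720 6451/2160
  2857/576 1121/240 4751/1200 10639/2880
  3913/720 1229/240 1133/240 343/80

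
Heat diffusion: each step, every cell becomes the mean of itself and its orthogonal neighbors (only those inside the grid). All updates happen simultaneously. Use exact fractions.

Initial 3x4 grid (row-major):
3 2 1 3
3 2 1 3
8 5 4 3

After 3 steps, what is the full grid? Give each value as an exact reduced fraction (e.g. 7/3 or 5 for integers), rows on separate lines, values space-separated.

Answer: 6331/2160 18583/7200 16163/7200 4937/2160
4303/1200 6183/2000 16339/6000 18493/7200
2219/540 6827/1800 11569/3600 3241/1080

Derivation:
After step 1:
  8/3 2 7/4 7/3
  4 13/5 11/5 5/2
  16/3 19/4 13/4 10/3
After step 2:
  26/9 541/240 497/240 79/36
  73/20 311/100 123/50 311/120
  169/36 239/60 203/60 109/36
After step 3:
  6331/2160 18583/7200 16163/7200 4937/2160
  4303/1200 6183/2000 16339/6000 18493/7200
  2219/540 6827/1800 11569/3600 3241/1080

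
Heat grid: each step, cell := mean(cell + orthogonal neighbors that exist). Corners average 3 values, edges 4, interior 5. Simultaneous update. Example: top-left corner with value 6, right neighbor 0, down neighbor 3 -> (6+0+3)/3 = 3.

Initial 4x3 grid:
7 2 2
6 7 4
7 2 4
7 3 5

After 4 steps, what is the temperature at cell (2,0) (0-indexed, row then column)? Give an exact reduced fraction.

Answer: 1098511/216000

Derivation:
Step 1: cell (2,0) = 11/2
Step 2: cell (2,0) = 1351/240
Step 3: cell (2,0) = 37063/7200
Step 4: cell (2,0) = 1098511/216000
Full grid after step 4:
  5927/1200 1929947/432000 271033/64800
  119519/24000 209137/45000 447773/108000
  1098511/216000 1658171/360000 154981/36000
  640961/129600 4038079/864000 185737/43200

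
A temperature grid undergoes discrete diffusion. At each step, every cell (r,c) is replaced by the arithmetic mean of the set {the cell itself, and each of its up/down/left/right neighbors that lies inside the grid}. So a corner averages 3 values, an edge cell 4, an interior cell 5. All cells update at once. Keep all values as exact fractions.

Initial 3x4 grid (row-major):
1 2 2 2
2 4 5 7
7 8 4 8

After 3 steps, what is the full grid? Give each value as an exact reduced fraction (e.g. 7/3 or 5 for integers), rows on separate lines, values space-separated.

After step 1:
  5/3 9/4 11/4 11/3
  7/2 21/5 22/5 11/2
  17/3 23/4 25/4 19/3
After step 2:
  89/36 163/60 49/15 143/36
  451/120 201/50 231/50 199/40
  179/36 82/15 341/60 217/36
After step 3:
  3221/1080 2807/900 6559/1800 4397/1080
  27401/7200 12349/3000 4513/1000 3919/800
  5111/1080 1133/225 9809/1800 6007/1080

Answer: 3221/1080 2807/900 6559/1800 4397/1080
27401/7200 12349/3000 4513/1000 3919/800
5111/1080 1133/225 9809/1800 6007/1080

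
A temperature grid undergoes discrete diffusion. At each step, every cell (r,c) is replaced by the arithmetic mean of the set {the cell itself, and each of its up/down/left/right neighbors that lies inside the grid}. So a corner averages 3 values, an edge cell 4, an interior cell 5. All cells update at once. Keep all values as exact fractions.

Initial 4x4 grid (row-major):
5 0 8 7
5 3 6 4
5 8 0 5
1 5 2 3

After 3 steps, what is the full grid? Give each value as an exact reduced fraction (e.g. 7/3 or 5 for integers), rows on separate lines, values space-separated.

After step 1:
  10/3 4 21/4 19/3
  9/2 22/5 21/5 11/2
  19/4 21/5 21/5 3
  11/3 4 5/2 10/3
After step 2:
  71/18 1019/240 1187/240 205/36
  1019/240 213/50 471/100 571/120
  1027/240 431/100 181/50 481/120
  149/36 431/120 421/120 53/18
After step 3:
  4477/1080 31313/7200 35273/7200 11087/2160
  30113/7200 13063/3000 26753/6000 8627/1800
  30553/7200 24073/6000 6047/1500 6899/1800
  8647/2160 6997/1800 6149/1800 1883/540

Answer: 4477/1080 31313/7200 35273/7200 11087/2160
30113/7200 13063/3000 26753/6000 8627/1800
30553/7200 24073/6000 6047/1500 6899/1800
8647/2160 6997/1800 6149/1800 1883/540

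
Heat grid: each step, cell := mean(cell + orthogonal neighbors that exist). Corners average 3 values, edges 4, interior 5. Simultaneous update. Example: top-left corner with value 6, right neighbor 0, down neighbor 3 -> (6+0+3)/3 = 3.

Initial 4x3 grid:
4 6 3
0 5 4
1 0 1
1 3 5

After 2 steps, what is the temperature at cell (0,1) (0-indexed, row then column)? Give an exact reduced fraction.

Answer: 91/24

Derivation:
Step 1: cell (0,1) = 9/2
Step 2: cell (0,1) = 91/24
Full grid after step 2:
  31/9 91/24 145/36
  7/3 61/20 157/48
  5/3 41/20 43/16
  53/36 107/48 31/12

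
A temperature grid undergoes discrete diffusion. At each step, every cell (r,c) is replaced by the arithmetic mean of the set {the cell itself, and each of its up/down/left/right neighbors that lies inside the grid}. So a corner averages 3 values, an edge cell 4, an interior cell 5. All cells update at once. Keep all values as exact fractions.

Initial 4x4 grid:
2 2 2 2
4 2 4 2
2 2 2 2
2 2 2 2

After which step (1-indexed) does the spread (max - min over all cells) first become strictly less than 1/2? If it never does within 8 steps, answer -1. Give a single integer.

Answer: 3

Derivation:
Step 1: max=14/5, min=2, spread=4/5
Step 2: max=157/60, min=2, spread=37/60
Step 3: max=2699/1080, min=413/200, spread=293/675
  -> spread < 1/2 first at step 3
Step 4: max=52459/21600, min=7591/3600, spread=6913/21600
Step 5: max=471367/194400, min=43001/20000, spread=333733/1215000
Step 6: max=69713009/29160000, min=7022383/3240000, spread=3255781/14580000
Step 7: max=2081511299/874800000, min=212976733/97200000, spread=82360351/437400000
Step 8: max=61953022841/26244000000, min=6422651911/2916000000, spread=2074577821/13122000000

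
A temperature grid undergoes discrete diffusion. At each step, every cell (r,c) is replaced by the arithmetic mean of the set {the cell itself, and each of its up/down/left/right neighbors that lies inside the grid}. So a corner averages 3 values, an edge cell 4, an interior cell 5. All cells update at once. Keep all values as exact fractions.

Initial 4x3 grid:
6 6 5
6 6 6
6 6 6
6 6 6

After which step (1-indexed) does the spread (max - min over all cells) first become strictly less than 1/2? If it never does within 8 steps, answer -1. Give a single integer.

Step 1: max=6, min=17/3, spread=1/3
  -> spread < 1/2 first at step 1
Step 2: max=6, min=103/18, spread=5/18
Step 3: max=6, min=1255/216, spread=41/216
Step 4: max=6, min=151303/25920, spread=4217/25920
Step 5: max=43121/7200, min=9122051/1555200, spread=38417/311040
Step 6: max=861403/144000, min=548671789/93312000, spread=1903471/18662400
Step 7: max=25804241/4320000, min=32991330911/5598720000, spread=18038617/223948800
Step 8: max=2319873241/388800000, min=1982271017149/335923200000, spread=883978523/13436928000

Answer: 1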